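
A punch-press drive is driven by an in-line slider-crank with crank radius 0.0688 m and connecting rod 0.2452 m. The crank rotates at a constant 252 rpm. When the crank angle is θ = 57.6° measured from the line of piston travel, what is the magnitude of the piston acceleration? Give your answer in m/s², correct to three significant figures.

20.0

ω = 2π·252/60 = 26.39 rad/s
x(θ) = r cosθ + √(L² − r² sin²θ); with ω constant, a = ω²·d²x/dθ².
d²x/dθ² = −r cosθ − r²(cos2θ)/√u − r⁴ sin²2θ/(4u^{3/2}),  u = L² − r² sin²θ = 0.0567486 m².
Substituting r = 0.0688 m, L = 0.2452 m, θ = 57.6°: d²x/dθ² = -0.028744 m.
a = ω²·d²x/dθ² = (26.39)²·(-0.028744) = -20.017 m/s²;  |a| = 20.017 m/s².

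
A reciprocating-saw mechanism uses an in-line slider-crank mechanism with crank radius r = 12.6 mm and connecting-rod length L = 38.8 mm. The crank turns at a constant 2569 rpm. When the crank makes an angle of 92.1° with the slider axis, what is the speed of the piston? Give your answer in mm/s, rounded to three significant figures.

ω = 2π·2569/60 = 269 rad/s
For an in-line slider-crank, x = r cosθ + √(L² − r² sin²θ), so v = −rω sinθ·[1 + r cosθ/√(L² − r² sin²θ)].
With r = 0.0126 m, L = 0.0388 m, θ = 92.1°: √(L² − r² sin²θ) = 0.0367 m.
v = −0.0126·269·0.99933·[1 + 0.0126·-0.03664/0.0367] = -3.3448 m/s.
|v| = 3.3448 m/s = 3344.8 mm/s.

3340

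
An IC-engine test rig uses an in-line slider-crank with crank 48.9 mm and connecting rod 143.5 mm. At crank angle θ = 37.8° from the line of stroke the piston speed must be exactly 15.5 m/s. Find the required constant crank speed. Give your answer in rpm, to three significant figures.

For an in-line slider-crank, |v_piston| = rω|sinθ|·[1 + r cosθ/√(L² − r² sin²θ)].
With r = 0.0489 m, L = 0.1435 m, θ = 37.8°: the bracketed kinematic factor |dx/dθ| = 0.038223 m.
ω = v/|dx/dθ| = 15.5/0.038223 = 405.51 rad/s.
N = 60ω/(2π) = 3872.4 rpm.

3870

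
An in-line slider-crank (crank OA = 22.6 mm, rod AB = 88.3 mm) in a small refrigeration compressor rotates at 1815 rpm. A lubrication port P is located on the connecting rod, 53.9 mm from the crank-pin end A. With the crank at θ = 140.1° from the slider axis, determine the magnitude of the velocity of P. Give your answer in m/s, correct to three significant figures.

2.74

ω = 190.1 rad/s.  Crank-pin speed |V_A| = rω = 4.2955 m/s, perpendicular to OA.
Rod angle: sinφ = −(r/L) sinθ ⇒ φ = -9.449°; ω_rod = −rω cosθ/√(L²−r²sin²θ) = +37.833 rad/s.
V_P = V_A + ω_rod × AP, with AP = 0.0539 m along the rod.
Components: V_Px = −rω sinθ − a·ω_rod·sinφ = -2.4206 m/s;  V_Py = rω cosθ + a·ω_rod·cosφ = -1.2838 m/s.
|V_P| = √(V_Px² + V_Py²) = 2.7399 m/s.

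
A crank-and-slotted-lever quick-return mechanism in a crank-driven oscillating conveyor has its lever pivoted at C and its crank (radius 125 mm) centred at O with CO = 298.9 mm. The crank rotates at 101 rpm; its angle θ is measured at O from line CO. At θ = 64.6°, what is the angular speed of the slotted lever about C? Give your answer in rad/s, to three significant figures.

ω = 10.58 rad/s (from 101 rpm).
Crank pin A relative to C: A = (d + r cosθ, r sinθ); lever angle φ = atan2(r sinθ, d + r cosθ).
Differentiating tanφ: φ̇ = rω(d cosθ + r)/(d² + r² + 2dr cosθ).
d² + r² + 2dr cosθ = |CA|² = 0.137018 m²;  d cosθ + r = +0.25321 m.
|ω_lever| = |0.125·10.58·+0.25321| / 0.137018 = 2.4432 rad/s.

2.44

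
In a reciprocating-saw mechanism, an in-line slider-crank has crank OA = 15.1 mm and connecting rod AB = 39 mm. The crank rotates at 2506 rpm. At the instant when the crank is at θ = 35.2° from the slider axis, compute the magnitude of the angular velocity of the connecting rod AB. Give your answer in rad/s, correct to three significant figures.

85.2

ω = 262.4 rad/s (converted from 2506 rpm).
The rod makes angle φ with the slider axis where L sinφ = r sinθ; differentiating, L cosφ·φ̇ = r ω cosθ.
L cosφ = √(L² − r² sin²θ) = 0.038016 m.
|ω_rod| = r ω |cosθ| / √(L² − r² sin²θ) = 0.0151·262.4·0.81714/0.038016 = 85.176 rad/s.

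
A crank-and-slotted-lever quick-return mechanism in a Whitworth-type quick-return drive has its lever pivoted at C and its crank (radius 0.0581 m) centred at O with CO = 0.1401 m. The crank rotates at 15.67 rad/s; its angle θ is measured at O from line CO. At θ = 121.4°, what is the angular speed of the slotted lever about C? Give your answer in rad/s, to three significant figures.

0.934

ω = 15.67 rad/s
Crank pin A relative to C: A = (d + r cosθ, r sinθ); lever angle φ = atan2(r sinθ, d + r cosθ).
Differentiating tanφ: φ̇ = rω(d cosθ + r)/(d² + r² + 2dr cosθ).
d² + r² + 2dr cosθ = |CA|² = 0.0145218 m²;  d cosθ + r = -0.014893 m.
|ω_lever| = |0.0581·15.67·-0.014893| / 0.0145218 = 0.93373 rad/s.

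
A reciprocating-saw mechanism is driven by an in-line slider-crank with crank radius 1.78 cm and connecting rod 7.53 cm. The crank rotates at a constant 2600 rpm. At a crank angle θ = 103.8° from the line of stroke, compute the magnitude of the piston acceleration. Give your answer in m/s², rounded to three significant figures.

ω = 2π·2600/60 = 272.3 rad/s
x(θ) = r cosθ + √(L² − r² sin²θ); with ω constant, a = ω²·d²x/dθ².
d²x/dθ² = −r cosθ − r²(cos2θ)/√u − r⁴ sin²2θ/(4u^{3/2}),  u = L² − r² sin²θ = 0.00537128 m².
Substituting r = 0.0178 m, L = 0.0753 m, θ = 103.8°: d²x/dθ² = +0.0080634 m.
a = ω²·d²x/dθ² = (272.3)²·(+0.0080634) = +597.75 m/s²;  |a| = 597.75 m/s².

598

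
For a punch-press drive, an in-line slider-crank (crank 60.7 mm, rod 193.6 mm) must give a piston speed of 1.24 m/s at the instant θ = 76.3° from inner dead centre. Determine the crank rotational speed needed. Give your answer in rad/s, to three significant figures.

19.5

For an in-line slider-crank, |v_piston| = rω|sinθ|·[1 + r cosθ/√(L² − r² sin²θ)].
With r = 0.0607 m, L = 0.1936 m, θ = 76.3°: the bracketed kinematic factor |dx/dθ| = 0.063571 m.
ω = v/|dx/dθ| = 1.24/0.063571 = 19.506 rad/s.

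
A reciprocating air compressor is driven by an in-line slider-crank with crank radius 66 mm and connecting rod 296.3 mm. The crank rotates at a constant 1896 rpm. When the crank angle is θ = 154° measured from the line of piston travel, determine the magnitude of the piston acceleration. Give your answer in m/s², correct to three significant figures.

1980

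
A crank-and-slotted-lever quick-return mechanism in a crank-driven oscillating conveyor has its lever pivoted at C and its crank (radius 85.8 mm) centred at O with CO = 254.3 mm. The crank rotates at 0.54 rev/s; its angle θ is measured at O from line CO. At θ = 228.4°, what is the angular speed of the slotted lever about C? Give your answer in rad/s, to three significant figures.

0.561

ω = 3.393 rad/s (from 0.54 rev/s).
Crank pin A relative to C: A = (d + r cosθ, r sinθ); lever angle φ = atan2(r sinθ, d + r cosθ).
Differentiating tanφ: φ̇ = rω(d cosθ + r)/(d² + r² + 2dr cosθ).
d² + r² + 2dr cosθ = |CA|² = 0.0430578 m²;  d cosθ + r = -0.083036 m.
|ω_lever| = |0.0858·3.393·-0.083036| / 0.0430578 = 0.56141 rad/s.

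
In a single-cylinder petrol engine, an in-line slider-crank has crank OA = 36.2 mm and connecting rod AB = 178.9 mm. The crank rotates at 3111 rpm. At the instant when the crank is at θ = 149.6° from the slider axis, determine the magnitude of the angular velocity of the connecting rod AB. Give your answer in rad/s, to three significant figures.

57.2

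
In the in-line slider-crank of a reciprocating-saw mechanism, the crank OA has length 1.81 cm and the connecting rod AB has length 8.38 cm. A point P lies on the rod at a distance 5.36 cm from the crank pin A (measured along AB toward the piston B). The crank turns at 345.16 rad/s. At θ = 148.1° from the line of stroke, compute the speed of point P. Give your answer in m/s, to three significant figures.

ω = 345.2 rad/s.  Crank-pin speed |V_A| = rω = 6.2474 m/s, perpendicular to OA.
Rod angle: sinφ = −(r/L) sinθ ⇒ φ = -6.554°; ω_rod = −rω cosθ/√(L²−r²sin²θ) = +63.708 rad/s.
V_P = V_A + ω_rod × AP, with AP = 0.0536 m along the rod.
Components: V_Px = −rω sinθ − a·ω_rod·sinφ = -2.9116 m/s;  V_Py = rω cosθ + a·ω_rod·cosφ = -1.9114 m/s.
|V_P| = √(V_Px² + V_Py²) = 3.483 m/s.

3.48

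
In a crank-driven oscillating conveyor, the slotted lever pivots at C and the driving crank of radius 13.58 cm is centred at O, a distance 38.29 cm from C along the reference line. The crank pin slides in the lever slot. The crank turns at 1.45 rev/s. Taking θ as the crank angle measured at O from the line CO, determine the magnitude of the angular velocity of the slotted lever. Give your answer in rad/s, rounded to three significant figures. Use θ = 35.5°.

2.22

ω = 9.111 rad/s (from 1.45 rev/s).
Crank pin A relative to C: A = (d + r cosθ, r sinθ); lever angle φ = atan2(r sinθ, d + r cosθ).
Differentiating tanφ: φ̇ = rω(d cosθ + r)/(d² + r² + 2dr cosθ).
d² + r² + 2dr cosθ = |CA|² = 0.249719 m²;  d cosθ + r = +0.44752 m.
|ω_lever| = |0.1358·9.111·+0.44752| / 0.249719 = 2.2172 rad/s.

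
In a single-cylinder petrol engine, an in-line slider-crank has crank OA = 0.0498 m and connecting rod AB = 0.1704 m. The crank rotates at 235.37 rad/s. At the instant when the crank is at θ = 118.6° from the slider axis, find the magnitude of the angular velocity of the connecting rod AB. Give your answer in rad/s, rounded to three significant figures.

34.1

ω = 235.4 rad/s
The rod makes angle φ with the slider axis where L sinφ = r sinθ; differentiating, L cosφ·φ̇ = r ω cosθ.
L cosφ = √(L² − r² sin²θ) = 0.16469 m.
|ω_rod| = r ω |cosθ| / √(L² − r² sin²θ) = 0.0498·235.4·0.47869/0.16469 = 34.069 rad/s.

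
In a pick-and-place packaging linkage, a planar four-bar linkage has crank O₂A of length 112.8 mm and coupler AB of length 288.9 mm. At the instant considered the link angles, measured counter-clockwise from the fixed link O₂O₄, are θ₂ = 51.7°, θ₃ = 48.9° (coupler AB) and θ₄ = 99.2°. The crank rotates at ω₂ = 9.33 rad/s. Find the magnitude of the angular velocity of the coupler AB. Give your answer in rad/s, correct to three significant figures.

3.49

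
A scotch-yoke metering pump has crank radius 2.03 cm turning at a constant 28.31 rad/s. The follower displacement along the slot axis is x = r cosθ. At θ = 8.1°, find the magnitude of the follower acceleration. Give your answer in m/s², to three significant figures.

ω = 28.31 rad/s
x = r cosθ ⇒ ẍ = −rω² cosθ (ω constant).
|a| = rω²|cosθ| = 0.0203·(28.31)²·|cos 8.1°| = 16.107 m/s².

16.1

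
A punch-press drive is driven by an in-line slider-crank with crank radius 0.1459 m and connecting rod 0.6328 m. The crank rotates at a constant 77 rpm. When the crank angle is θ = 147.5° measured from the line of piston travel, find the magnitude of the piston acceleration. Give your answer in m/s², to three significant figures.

7.04

ω = 2π·77/60 = 8.063 rad/s
x(θ) = r cosθ + √(L² − r² sin²θ); with ω constant, a = ω²·d²x/dθ².
d²x/dθ² = −r cosθ − r²(cos2θ)/√u − r⁴ sin²2θ/(4u^{3/2}),  u = L² − r² sin²θ = 0.394291 m².
Substituting r = 0.1459 m, L = 0.6328 m, θ = 147.5°: d²x/dθ² = +0.10835 m.
a = ω²·d²x/dθ² = (8.063)²·(+0.10835) = +7.0447 m/s²;  |a| = 7.0447 m/s².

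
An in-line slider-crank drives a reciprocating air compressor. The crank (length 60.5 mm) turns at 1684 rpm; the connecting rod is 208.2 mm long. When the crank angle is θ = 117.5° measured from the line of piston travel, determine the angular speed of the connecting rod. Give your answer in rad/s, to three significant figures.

ω = 176.3 rad/s (converted from 1684 rpm).
The rod makes angle φ with the slider axis where L sinφ = r sinθ; differentiating, L cosφ·φ̇ = r ω cosθ.
L cosφ = √(L² − r² sin²θ) = 0.20117 m.
|ω_rod| = r ω |cosθ| / √(L² − r² sin²θ) = 0.0605·176.3·0.46175/0.20117 = 24.489 rad/s.

24.5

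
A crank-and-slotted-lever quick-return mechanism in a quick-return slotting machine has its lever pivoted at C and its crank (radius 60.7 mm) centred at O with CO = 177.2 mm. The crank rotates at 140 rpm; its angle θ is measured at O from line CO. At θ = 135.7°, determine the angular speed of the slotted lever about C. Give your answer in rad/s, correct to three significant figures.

2.99

ω = 14.66 rad/s (from 140 rpm).
Crank pin A relative to C: A = (d + r cosθ, r sinθ); lever angle φ = atan2(r sinθ, d + r cosθ).
Differentiating tanφ: φ̇ = rω(d cosθ + r)/(d² + r² + 2dr cosθ).
d² + r² + 2dr cosθ = |CA|² = 0.0196883 m²;  d cosθ + r = -0.066121 m.
|ω_lever| = |0.0607·14.66·-0.066121| / 0.0196883 = 2.9887 rad/s.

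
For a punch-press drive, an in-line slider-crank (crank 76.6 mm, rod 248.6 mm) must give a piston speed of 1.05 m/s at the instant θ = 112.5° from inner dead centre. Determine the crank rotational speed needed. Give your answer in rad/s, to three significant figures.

16.9

For an in-line slider-crank, |v_piston| = rω|sinθ|·[1 + r cosθ/√(L² − r² sin²θ)].
With r = 0.0766 m, L = 0.2486 m, θ = 112.5°: the bracketed kinematic factor |dx/dθ| = 0.062064 m.
ω = v/|dx/dθ| = 1.05/0.062064 = 16.918 rad/s.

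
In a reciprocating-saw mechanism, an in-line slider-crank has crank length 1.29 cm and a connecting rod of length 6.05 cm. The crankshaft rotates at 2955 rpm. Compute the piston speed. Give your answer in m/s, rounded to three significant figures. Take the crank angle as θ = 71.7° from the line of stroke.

ω = 2π·2955/60 = 309.4 rad/s
For an in-line slider-crank, x = r cosθ + √(L² − r² sin²θ), so v = −rω sinθ·[1 + r cosθ/√(L² − r² sin²θ)].
With r = 0.0129 m, L = 0.0605 m, θ = 71.7°: √(L² − r² sin²θ) = 0.059247 m.
v = −0.0129·309.4·0.94943·[1 + 0.0129·0.31399/0.059247] = -4.0491 m/s.
|v| = 4.0491 m/s.

4.05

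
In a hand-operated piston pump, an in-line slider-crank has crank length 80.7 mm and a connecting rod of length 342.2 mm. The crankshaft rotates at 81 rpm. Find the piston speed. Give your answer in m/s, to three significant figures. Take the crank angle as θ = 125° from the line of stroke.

0.483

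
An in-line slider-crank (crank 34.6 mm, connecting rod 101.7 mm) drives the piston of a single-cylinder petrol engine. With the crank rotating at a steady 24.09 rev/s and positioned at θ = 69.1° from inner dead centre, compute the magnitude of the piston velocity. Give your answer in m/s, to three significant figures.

ω = 2π·24.1 = 151.4 rad/s
For an in-line slider-crank, x = r cosθ + √(L² − r² sin²θ), so v = −rω sinθ·[1 + r cosθ/√(L² − r² sin²θ)].
With r = 0.0346 m, L = 0.1017 m, θ = 69.1°: √(L² − r² sin²θ) = 0.096427 m.
v = −0.0346·151.4·0.93420·[1 + 0.0346·0.35674/0.096427] = -5.5188 m/s.
|v| = 5.5188 m/s.

5.52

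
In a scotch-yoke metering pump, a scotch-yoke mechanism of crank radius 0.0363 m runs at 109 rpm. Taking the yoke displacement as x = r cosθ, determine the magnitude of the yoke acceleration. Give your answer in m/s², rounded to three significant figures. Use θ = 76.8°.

ω = 11.41 rad/s (from 109 rpm).
x = r cosθ ⇒ ẍ = −rω² cosθ (ω constant).
|a| = rω²|cosθ| = 0.0363·(11.41)²·|cos 76.8°| = 1.08 m/s².

1.08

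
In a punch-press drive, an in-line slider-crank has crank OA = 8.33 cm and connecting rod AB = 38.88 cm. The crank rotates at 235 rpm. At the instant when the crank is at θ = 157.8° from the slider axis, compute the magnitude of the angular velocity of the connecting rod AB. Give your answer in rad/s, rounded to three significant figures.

ω = 24.61 rad/s (converted from 235 rpm).
The rod makes angle φ with the slider axis where L sinφ = r sinθ; differentiating, L cosφ·φ̇ = r ω cosθ.
L cosφ = √(L² − r² sin²θ) = 0.38752 m.
|ω_rod| = r ω |cosθ| / √(L² − r² sin²θ) = 0.0833·24.61·0.92587/0.38752 = 4.8977 rad/s.

4.90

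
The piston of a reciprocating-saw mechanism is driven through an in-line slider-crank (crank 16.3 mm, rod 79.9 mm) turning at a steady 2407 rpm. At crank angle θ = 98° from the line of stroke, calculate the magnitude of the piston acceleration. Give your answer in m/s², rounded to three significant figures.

351

ω = 2π·2407/60 = 252.1 rad/s
x(θ) = r cosθ + √(L² − r² sin²θ); with ω constant, a = ω²·d²x/dθ².
d²x/dθ² = −r cosθ − r²(cos2θ)/√u − r⁴ sin²2θ/(4u^{3/2}),  u = L² − r² sin²θ = 0.00612347 m².
Substituting r = 0.0163 m, L = 0.0799 m, θ = 98°: d²x/dθ² = +0.0055295 m.
a = ω²·d²x/dθ² = (252.1)²·(+0.0055295) = +351.31 m/s²;  |a| = 351.31 m/s².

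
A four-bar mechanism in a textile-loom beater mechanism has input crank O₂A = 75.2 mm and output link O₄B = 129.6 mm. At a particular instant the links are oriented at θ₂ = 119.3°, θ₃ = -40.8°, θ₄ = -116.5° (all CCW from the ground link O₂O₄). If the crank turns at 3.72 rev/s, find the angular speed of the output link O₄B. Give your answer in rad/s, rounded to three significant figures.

ω₂ = 23.37 rad/s (from 3.72 rev/s).
Differentiating the loop-closure r₂e^{iθ₂}+r₃e^{iθ₃}=r₁+r₄e^{iθ₄} gives r₂ω₂e^{iθ₂}+r₃ω₃e^{iθ₃}=r₄ω₄e^{iθ₄}.
Eliminating the other unknown: ω₄ = r₂ω₂ sin(θ₂−θ₃) / [r₄ sin(θ₄−θ₃)].
Numerator sine = +0.34038; denominator sine = -0.96902.
Result = 0.0752·23.37·(+0.34038) / (0.1296·(-0.96902)) = -4.764 rad/s; magnitude 4.764 rad/s.

4.76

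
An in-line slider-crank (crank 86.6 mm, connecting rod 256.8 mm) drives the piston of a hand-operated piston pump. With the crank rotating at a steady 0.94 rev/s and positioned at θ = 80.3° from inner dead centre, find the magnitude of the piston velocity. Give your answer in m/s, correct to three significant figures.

0.535

ω = 2π·0.94 = 5.906 rad/s
For an in-line slider-crank, x = r cosθ + √(L² − r² sin²θ), so v = −rω sinθ·[1 + r cosθ/√(L² − r² sin²θ)].
With r = 0.0866 m, L = 0.2568 m, θ = 80.3°: √(L² − r² sin²θ) = 0.2422 m.
v = −0.0866·5.906·0.98570·[1 + 0.0866·0.16849/0.2422] = -0.53454 m/s.
|v| = 0.53454 m/s.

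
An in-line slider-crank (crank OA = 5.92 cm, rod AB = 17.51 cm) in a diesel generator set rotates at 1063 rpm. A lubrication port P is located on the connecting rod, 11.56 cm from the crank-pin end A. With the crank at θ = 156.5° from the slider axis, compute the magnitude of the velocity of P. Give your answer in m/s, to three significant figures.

ω = 111.3 rad/s.  Crank-pin speed |V_A| = rω = 6.59 m/s, perpendicular to OA.
Rod angle: sinφ = −(r/L) sinθ ⇒ φ = -7.748°; ω_rod = −rω cosθ/√(L²−r²sin²θ) = +34.832 rad/s.
V_P = V_A + ω_rod × AP, with AP = 0.1156 m along the rod.
Components: V_Px = −rω sinθ − a·ω_rod·sinφ = -2.0849 m/s;  V_Py = rω cosθ + a·ω_rod·cosφ = -2.0536 m/s.
|V_P| = √(V_Px² + V_Py²) = 2.9264 m/s.

2.93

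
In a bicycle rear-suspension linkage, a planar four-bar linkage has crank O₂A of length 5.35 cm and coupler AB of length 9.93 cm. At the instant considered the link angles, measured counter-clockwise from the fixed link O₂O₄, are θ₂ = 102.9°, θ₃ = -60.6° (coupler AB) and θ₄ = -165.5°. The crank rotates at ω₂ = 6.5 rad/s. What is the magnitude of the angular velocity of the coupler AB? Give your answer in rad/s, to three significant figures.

ω₂ = 6.5 rad/s
Differentiating the loop-closure r₂e^{iθ₂}+r₃e^{iθ₃}=r₁+r₄e^{iθ₄} gives r₂ω₂e^{iθ₂}+r₃ω₃e^{iθ₃}=r₄ω₄e^{iθ₄}.
Eliminating the other unknown: ω₃ = r₂ω₂ sin(θ₄−θ₂) / [r₃ sin(θ₃−θ₄)].
Numerator sine = +0.99961; denominator sine = +0.96638.
Result = 0.0535·6.5·(+0.99961) / (0.0993·(+0.96638)) = +3.6224 rad/s; magnitude 3.6224 rad/s.

3.62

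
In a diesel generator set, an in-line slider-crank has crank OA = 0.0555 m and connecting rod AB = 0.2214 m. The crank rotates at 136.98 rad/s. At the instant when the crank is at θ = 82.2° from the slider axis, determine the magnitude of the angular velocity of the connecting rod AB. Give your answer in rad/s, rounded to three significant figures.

4.81

ω = 137 rad/s
The rod makes angle φ with the slider axis where L sinφ = r sinθ; differentiating, L cosφ·φ̇ = r ω cosθ.
L cosφ = √(L² − r² sin²θ) = 0.21446 m.
|ω_rod| = r ω |cosθ| / √(L² − r² sin²θ) = 0.0555·137·0.13572/0.21446 = 4.8109 rad/s.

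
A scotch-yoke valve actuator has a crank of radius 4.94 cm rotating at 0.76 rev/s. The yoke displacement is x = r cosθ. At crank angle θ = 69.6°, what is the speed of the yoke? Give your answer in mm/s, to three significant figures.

ω = 4.775 rad/s (from 0.76 rev/s).
x = r cosθ ⇒ ẋ = −rω sinθ.
|v| = rω|sinθ| = 0.0494·4.775·|sin 69.6°| = 0.2211 m/s = 221.1 mm/s.

221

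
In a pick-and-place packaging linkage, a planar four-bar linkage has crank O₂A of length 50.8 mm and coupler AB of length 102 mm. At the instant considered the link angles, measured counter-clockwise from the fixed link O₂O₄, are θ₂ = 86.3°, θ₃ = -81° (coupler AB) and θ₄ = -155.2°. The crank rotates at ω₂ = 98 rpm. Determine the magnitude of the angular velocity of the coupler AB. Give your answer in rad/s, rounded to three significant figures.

ω₂ = 10.26 rad/s (from 98 rpm).
Differentiating the loop-closure r₂e^{iθ₂}+r₃e^{iθ₃}=r₁+r₄e^{iθ₄} gives r₂ω₂e^{iθ₂}+r₃ω₃e^{iθ₃}=r₄ω₄e^{iθ₄}.
Eliminating the other unknown: ω₃ = r₂ω₂ sin(θ₄−θ₂) / [r₃ sin(θ₃−θ₄)].
Numerator sine = +0.87882; denominator sine = +0.96222.
Result = 0.0508·10.26·(+0.87882) / (0.102·(+0.96222)) = +4.6681 rad/s; magnitude 4.6681 rad/s.

4.67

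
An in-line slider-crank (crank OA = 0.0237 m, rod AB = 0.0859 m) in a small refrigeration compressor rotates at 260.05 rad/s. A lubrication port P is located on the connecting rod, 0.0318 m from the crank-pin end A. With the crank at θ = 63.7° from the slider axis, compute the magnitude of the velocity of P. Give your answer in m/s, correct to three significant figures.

ω = 260.1 rad/s.  Crank-pin speed |V_A| = rω = 6.1632 m/s, perpendicular to OA.
Rod angle: sinφ = −(r/L) sinθ ⇒ φ = -14.320°; ω_rod = −rω cosθ/√(L²−r²sin²θ) = -32.809 rad/s.
V_P = V_A + ω_rod × AP, with AP = 0.0318 m along the rod.
Components: V_Px = −rω sinθ − a·ω_rod·sinφ = -5.7833 m/s;  V_Py = rω cosθ + a·ω_rod·cosφ = +1.7198 m/s.
|V_P| = √(V_Px² + V_Py²) = 6.0336 m/s.

6.03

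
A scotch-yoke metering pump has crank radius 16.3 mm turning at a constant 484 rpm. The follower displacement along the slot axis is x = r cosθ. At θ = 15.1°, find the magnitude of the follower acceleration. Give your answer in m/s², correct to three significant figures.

40.4

ω = 50.68 rad/s (from 484 rpm).
x = r cosθ ⇒ ẍ = −rω² cosθ (ω constant).
|a| = rω²|cosθ| = 0.0163·(50.68)²·|cos 15.1°| = 40.427 m/s².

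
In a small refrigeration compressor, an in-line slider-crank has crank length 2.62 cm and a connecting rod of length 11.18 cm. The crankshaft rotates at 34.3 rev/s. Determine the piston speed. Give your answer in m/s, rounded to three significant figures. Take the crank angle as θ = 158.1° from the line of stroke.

ω = 2π·34.3 = 215.5 rad/s
For an in-line slider-crank, x = r cosθ + √(L² − r² sin²θ), so v = −rω sinθ·[1 + r cosθ/√(L² − r² sin²θ)].
With r = 0.0262 m, L = 0.1118 m, θ = 158.1°: √(L² − r² sin²θ) = 0.11137 m.
v = −0.0262·215.5·0.37299·[1 + 0.0262·-0.92784/0.11137] = -1.6464 m/s.
|v| = 1.6464 m/s.

1.65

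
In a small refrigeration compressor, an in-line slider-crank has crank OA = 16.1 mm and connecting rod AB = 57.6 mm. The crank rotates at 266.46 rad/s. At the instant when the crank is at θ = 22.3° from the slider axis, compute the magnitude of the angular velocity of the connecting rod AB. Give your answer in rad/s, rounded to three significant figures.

69.3

ω = 266.5 rad/s
The rod makes angle φ with the slider axis where L sinφ = r sinθ; differentiating, L cosφ·φ̇ = r ω cosθ.
L cosφ = √(L² − r² sin²θ) = 0.057275 m.
|ω_rod| = r ω |cosθ| / √(L² − r² sin²θ) = 0.0161·266.5·0.92521/0.057275 = 69.3 rad/s.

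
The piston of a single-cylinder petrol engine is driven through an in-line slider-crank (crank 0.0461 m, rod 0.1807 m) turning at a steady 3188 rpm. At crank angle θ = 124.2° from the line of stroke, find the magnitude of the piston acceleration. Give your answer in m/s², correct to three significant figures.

ω = 2π·3188/60 = 333.8 rad/s
x(θ) = r cosθ + √(L² − r² sin²θ); with ω constant, a = ω²·d²x/dθ².
d²x/dθ² = −r cosθ − r²(cos2θ)/√u − r⁴ sin²2θ/(4u^{3/2}),  u = L² − r² sin²θ = 0.0311987 m².
Substituting r = 0.0461 m, L = 0.1807 m, θ = 124.2°: d²x/dθ² = +0.030164 m.
a = ω²·d²x/dθ² = (333.8)²·(+0.030164) = +3361.9 m/s²;  |a| = 3361.9 m/s².

3360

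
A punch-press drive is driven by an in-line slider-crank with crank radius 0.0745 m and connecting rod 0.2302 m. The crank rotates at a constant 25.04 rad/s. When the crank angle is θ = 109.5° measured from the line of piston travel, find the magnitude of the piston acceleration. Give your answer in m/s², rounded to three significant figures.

27.7

ω = 25.04 rad/s
x(θ) = r cosθ + √(L² − r² sin²θ); with ω constant, a = ω²·d²x/dθ².
d²x/dθ² = −r cosθ − r²(cos2θ)/√u − r⁴ sin²2θ/(4u^{3/2}),  u = L² − r² sin²θ = 0.0480602 m².
Substituting r = 0.0745 m, L = 0.2302 m, θ = 109.5°: d²x/dθ² = +0.044254 m.
a = ω²·d²x/dθ² = (25.04)²·(+0.044254) = +27.748 m/s²;  |a| = 27.748 m/s².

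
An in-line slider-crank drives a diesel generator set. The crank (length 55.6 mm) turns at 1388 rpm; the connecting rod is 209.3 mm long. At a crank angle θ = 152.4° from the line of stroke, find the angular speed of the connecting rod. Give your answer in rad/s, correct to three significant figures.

34.5

ω = 145.4 rad/s (converted from 1388 rpm).
The rod makes angle φ with the slider axis where L sinφ = r sinθ; differentiating, L cosφ·φ̇ = r ω cosθ.
L cosφ = √(L² − r² sin²θ) = 0.20771 m.
|ω_rod| = r ω |cosθ| / √(L² − r² sin²θ) = 0.0556·145.4·0.88620/0.20771 = 34.48 rad/s.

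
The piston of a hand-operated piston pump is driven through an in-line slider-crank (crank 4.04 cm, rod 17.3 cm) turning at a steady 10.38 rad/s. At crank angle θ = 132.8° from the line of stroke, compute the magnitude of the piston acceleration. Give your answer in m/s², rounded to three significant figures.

3.02

ω = 10.38 rad/s
x(θ) = r cosθ + √(L² − r² sin²θ); with ω constant, a = ω²·d²x/dθ².
d²x/dθ² = −r cosθ − r²(cos2θ)/√u − r⁴ sin²2θ/(4u^{3/2}),  u = L² − r² sin²θ = 0.0290503 m².
Substituting r = 0.0404 m, L = 0.173 m, θ = 132.8°: d²x/dθ² = +0.02805 m.
a = ω²·d²x/dθ² = (10.38)²·(+0.02805) = +3.0223 m/s²;  |a| = 3.0223 m/s².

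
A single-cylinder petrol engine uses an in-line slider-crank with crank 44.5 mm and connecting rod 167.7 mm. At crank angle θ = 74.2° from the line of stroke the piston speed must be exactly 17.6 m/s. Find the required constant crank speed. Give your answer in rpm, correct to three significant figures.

3650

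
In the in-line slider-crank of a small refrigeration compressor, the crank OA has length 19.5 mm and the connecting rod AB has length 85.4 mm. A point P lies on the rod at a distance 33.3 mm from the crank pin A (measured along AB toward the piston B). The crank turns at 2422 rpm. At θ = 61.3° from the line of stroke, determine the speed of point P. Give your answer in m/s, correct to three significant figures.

ω = 253.6 rad/s.  Crank-pin speed |V_A| = rω = 4.9458 m/s, perpendicular to OA.
Rod angle: sinφ = −(r/L) sinθ ⇒ φ = -11.554°; ω_rod = −rω cosθ/√(L²−r²sin²θ) = -28.387 rad/s.
V_P = V_A + ω_rod × AP, with AP = 0.0333 m along the rod.
Components: V_Px = −rω sinθ − a·ω_rod·sinφ = -4.5275 m/s;  V_Py = rω cosθ + a·ω_rod·cosφ = +1.449 m/s.
|V_P| = √(V_Px² + V_Py²) = 4.7537 m/s.

4.75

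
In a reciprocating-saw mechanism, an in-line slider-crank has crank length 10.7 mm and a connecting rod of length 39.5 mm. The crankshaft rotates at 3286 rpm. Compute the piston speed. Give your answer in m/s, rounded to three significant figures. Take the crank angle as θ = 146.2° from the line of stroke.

ω = 2π·3286/60 = 344.1 rad/s
For an in-line slider-crank, x = r cosθ + √(L² − r² sin²θ), so v = −rω sinθ·[1 + r cosθ/√(L² − r² sin²θ)].
With r = 0.0107 m, L = 0.0395 m, θ = 146.2°: √(L² − r² sin²θ) = 0.039049 m.
v = −0.0107·344.1·0.55630·[1 + 0.0107·-0.83098/0.039049] = -1.5819 m/s.
|v| = 1.5819 m/s.

1.58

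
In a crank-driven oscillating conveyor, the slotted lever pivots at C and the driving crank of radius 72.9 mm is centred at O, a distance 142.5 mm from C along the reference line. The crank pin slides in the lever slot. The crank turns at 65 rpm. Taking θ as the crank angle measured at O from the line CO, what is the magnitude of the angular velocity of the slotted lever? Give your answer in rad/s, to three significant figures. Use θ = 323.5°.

ω = 6.807 rad/s (from 65 rpm).
Crank pin A relative to C: A = (d + r cosθ, r sinθ); lever angle φ = atan2(r sinθ, d + r cosθ).
Differentiating tanφ: φ̇ = rω(d cosθ + r)/(d² + r² + 2dr cosθ).
d² + r² + 2dr cosθ = |CA|² = 0.042322 m²;  d cosθ + r = +0.18745 m.
|ω_lever| = |0.0729·6.807·+0.18745| / 0.042322 = 2.1978 rad/s.

2.20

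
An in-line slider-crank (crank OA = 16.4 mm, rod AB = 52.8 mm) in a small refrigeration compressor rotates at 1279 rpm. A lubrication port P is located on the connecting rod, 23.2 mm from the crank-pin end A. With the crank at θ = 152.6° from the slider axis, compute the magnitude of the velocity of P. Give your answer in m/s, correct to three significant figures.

ω = 133.9 rad/s.  Crank-pin speed |V_A| = rω = 2.1966 m/s, perpendicular to OA.
Rod angle: sinφ = −(r/L) sinθ ⇒ φ = -8.218°; ω_rod = −rω cosθ/√(L²−r²sin²θ) = +37.318 rad/s.
V_P = V_A + ω_rod × AP, with AP = 0.0232 m along the rod.
Components: V_Px = −rω sinθ − a·ω_rod·sinφ = -0.8871 m/s;  V_Py = rω cosθ + a·ω_rod·cosφ = -1.0933 m/s.
|V_P| = √(V_Px² + V_Py²) = 1.4079 m/s.

1.41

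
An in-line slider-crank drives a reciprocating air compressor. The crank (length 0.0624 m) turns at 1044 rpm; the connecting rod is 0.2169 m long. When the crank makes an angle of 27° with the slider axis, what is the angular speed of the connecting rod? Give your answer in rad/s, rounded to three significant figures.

ω = 109.3 rad/s (converted from 1044 rpm).
The rod makes angle φ with the slider axis where L sinφ = r sinθ; differentiating, L cosφ·φ̇ = r ω cosθ.
L cosφ = √(L² − r² sin²θ) = 0.21504 m.
|ω_rod| = r ω |cosθ| / √(L² − r² sin²θ) = 0.0624·109.3·0.89101/0.21504 = 28.266 rad/s.

28.3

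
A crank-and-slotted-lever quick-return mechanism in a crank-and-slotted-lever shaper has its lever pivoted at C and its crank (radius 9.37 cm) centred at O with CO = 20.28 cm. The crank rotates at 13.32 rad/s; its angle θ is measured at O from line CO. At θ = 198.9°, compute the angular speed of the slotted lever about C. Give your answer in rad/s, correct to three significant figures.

ω = 13.32 rad/s
Crank pin A relative to C: A = (d + r cosθ, r sinθ); lever angle φ = atan2(r sinθ, d + r cosθ).
Differentiating tanφ: φ̇ = rω(d cosθ + r)/(d² + r² + 2dr cosθ).
d² + r² + 2dr cosθ = |CA|² = 0.0139518 m²;  d cosθ + r = -0.098166 m.
|ω_lever| = |0.0937·13.32·-0.098166| / 0.0139518 = 8.7816 rad/s.

8.78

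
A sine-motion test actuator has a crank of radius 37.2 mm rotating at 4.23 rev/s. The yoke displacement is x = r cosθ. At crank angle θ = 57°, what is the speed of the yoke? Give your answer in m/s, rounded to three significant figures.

ω = 26.58 rad/s (from 4.23 rev/s).
x = r cosθ ⇒ ẋ = −rω sinθ.
|v| = rω|sinθ| = 0.0372·26.58·|sin 57°| = 0.82919 m/s.

0.829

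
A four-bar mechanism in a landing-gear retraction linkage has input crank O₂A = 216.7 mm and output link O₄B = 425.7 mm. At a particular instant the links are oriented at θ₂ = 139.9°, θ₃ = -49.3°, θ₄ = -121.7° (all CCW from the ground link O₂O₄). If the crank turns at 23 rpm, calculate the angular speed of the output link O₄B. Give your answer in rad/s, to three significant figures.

0.206

ω₂ = 2.409 rad/s (from 23 rpm).
Differentiating the loop-closure r₂e^{iθ₂}+r₃e^{iθ₃}=r₁+r₄e^{iθ₄} gives r₂ω₂e^{iθ₂}+r₃ω₃e^{iθ₃}=r₄ω₄e^{iθ₄}.
Eliminating the other unknown: ω₄ = r₂ω₂ sin(θ₂−θ₃) / [r₄ sin(θ₄−θ₃)].
Numerator sine = -0.15988; denominator sine = -0.95319.
Result = 0.2167·2.409·(-0.15988) / (0.4257·(-0.95319)) = +0.20565 rad/s; magnitude 0.20565 rad/s.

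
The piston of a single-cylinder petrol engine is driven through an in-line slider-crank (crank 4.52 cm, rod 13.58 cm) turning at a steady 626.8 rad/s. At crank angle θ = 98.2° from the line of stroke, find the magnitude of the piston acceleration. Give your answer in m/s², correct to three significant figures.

ω = 626.8 rad/s
x(θ) = r cosθ + √(L² − r² sin²θ); with ω constant, a = ω²·d²x/dθ².
d²x/dθ² = −r cosθ − r²(cos2θ)/√u − r⁴ sin²2θ/(4u^{3/2}),  u = L² − r² sin²θ = 0.0164402 m².
Substituting r = 0.0452 m, L = 0.1358 m, θ = 98.2°: d²x/dθ² = +0.021693 m.
a = ω²·d²x/dθ² = (626.8)²·(+0.021693) = +8522.7 m/s²;  |a| = 8522.7 m/s².

8520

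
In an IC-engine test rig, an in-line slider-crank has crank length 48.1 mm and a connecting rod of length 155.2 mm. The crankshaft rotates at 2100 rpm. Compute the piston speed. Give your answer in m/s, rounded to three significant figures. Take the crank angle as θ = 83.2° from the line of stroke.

10.9

ω = 2π·2100/60 = 219.9 rad/s
For an in-line slider-crank, x = r cosθ + √(L² − r² sin²θ), so v = −rω sinθ·[1 + r cosθ/√(L² − r² sin²θ)].
With r = 0.0481 m, L = 0.1552 m, θ = 83.2°: √(L² − r² sin²θ) = 0.14767 m.
v = −0.0481·219.9·0.99297·[1 + 0.0481·0.11840/0.14767] = -10.908 m/s.
|v| = 10.908 m/s.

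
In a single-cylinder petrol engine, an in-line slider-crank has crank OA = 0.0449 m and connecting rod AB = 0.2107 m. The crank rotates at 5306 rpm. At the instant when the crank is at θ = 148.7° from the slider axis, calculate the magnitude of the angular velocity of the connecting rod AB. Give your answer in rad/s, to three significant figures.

ω = 555.6 rad/s (converted from 5306 rpm).
The rod makes angle φ with the slider axis where L sinφ = r sinθ; differentiating, L cosφ·φ̇ = r ω cosθ.
L cosφ = √(L² − r² sin²θ) = 0.2094 m.
|ω_rod| = r ω |cosθ| / √(L² − r² sin²θ) = 0.0449·555.6·0.85446/0.2094 = 101.8 rad/s.

102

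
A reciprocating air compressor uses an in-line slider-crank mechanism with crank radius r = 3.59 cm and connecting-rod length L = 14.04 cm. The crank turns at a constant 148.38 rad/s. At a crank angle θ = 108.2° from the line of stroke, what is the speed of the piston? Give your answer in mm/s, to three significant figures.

ω = 148.4 rad/s
For an in-line slider-crank, x = r cosθ + √(L² − r² sin²θ), so v = −rω sinθ·[1 + r cosθ/√(L² − r² sin²θ)].
With r = 0.0359 m, L = 0.1404 m, θ = 108.2°: √(L² − r² sin²θ) = 0.13619 m.
v = −0.0359·148.4·0.94997·[1 + 0.0359·-0.31233/0.13619] = -4.6437 m/s.
|v| = 4.6437 m/s = 4643.7 mm/s.

4640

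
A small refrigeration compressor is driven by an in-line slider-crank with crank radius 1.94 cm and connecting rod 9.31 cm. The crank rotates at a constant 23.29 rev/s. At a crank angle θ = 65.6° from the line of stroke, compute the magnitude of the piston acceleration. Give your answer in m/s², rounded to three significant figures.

114

ω = 2π·23.3 = 146.3 rad/s
x(θ) = r cosθ + √(L² − r² sin²θ); with ω constant, a = ω²·d²x/dθ².
d²x/dθ² = −r cosθ − r²(cos2θ)/√u − r⁴ sin²2θ/(4u^{3/2}),  u = L² − r² sin²θ = 0.00835548 m².
Substituting r = 0.0194 m, L = 0.0931 m, θ = 65.6°: d²x/dθ² = -0.0053284 m.
a = ω²·d²x/dθ² = (146.3)²·(-0.0053284) = -114.1 m/s²;  |a| = 114.1 m/s².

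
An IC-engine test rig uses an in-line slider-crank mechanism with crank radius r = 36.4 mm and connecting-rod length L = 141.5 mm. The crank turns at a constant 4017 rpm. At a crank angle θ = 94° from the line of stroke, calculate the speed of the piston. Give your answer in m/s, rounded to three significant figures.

ω = 2π·4017/60 = 420.7 rad/s
For an in-line slider-crank, x = r cosθ + √(L² − r² sin²θ), so v = −rω sinθ·[1 + r cosθ/√(L² − r² sin²θ)].
With r = 0.0364 m, L = 0.1415 m, θ = 94°: √(L² − r² sin²θ) = 0.13676 m.
v = −0.0364·420.7·0.99756·[1 + 0.0364·-0.06976/0.13676] = -14.991 m/s.
|v| = 14.991 m/s.

15.0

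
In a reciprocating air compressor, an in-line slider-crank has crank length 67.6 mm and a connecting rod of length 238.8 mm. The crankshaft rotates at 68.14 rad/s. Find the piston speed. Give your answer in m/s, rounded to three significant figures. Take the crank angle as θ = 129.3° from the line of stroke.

2.91

ω = 68.14 rad/s
For an in-line slider-crank, x = r cosθ + √(L² − r² sin²θ), so v = −rω sinθ·[1 + r cosθ/√(L² − r² sin²θ)].
With r = 0.0676 m, L = 0.2388 m, θ = 129.3°: √(L² − r² sin²θ) = 0.233 m.
v = −0.0676·68.14·0.77384·[1 + 0.0676·-0.63338/0.233] = -2.9095 m/s.
|v| = 2.9095 m/s.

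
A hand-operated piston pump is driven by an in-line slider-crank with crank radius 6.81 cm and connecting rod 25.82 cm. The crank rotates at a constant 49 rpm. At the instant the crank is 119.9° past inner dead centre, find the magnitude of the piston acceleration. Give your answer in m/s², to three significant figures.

ω = 2π·49/60 = 5.131 rad/s
x(θ) = r cosθ + √(L² − r² sin²θ); with ω constant, a = ω²·d²x/dθ².
d²x/dθ² = −r cosθ − r²(cos2θ)/√u − r⁴ sin²2θ/(4u^{3/2}),  u = L² − r² sin²θ = 0.063182 m².
Substituting r = 0.0681 m, L = 0.2582 m, θ = 119.9°: d²x/dθ² = +0.042975 m.
a = ω²·d²x/dθ² = (5.131)²·(+0.042975) = +1.1315 m/s²;  |a| = 1.1315 m/s².

1.13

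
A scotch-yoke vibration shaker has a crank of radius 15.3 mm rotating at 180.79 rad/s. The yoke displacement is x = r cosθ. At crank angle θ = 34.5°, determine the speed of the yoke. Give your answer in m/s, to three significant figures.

1.57

ω = 180.8 rad/s
x = r cosθ ⇒ ẋ = −rω sinθ.
|v| = rω|sinθ| = 0.0153·180.8·|sin 34.5°| = 1.5667 m/s.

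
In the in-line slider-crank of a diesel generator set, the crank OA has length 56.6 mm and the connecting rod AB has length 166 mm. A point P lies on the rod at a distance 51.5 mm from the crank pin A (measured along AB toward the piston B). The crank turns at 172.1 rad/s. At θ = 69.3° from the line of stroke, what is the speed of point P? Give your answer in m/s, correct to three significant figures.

ω = 172.1 rad/s.  Crank-pin speed |V_A| = rω = 9.7409 m/s, perpendicular to OA.
Rod angle: sinφ = −(r/L) sinθ ⇒ φ = -18.600°; ω_rod = −rω cosθ/√(L²−r²sin²θ) = -21.885 rad/s.
V_P = V_A + ω_rod × AP, with AP = 0.0515 m along the rod.
Components: V_Px = −rω sinθ − a·ω_rod·sinφ = -9.4715 m/s;  V_Py = rω cosθ + a·ω_rod·cosφ = +2.3749 m/s.
|V_P| = √(V_Px² + V_Py²) = 9.7647 m/s.

9.76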